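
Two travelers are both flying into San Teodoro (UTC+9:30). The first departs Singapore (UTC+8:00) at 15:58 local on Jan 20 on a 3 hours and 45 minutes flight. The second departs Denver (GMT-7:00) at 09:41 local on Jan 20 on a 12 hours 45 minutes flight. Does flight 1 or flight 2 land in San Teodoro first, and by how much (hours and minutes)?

the first, by 17 hours 43 minutes

Flight 1 in UTC: 15:58 − 8:00 = 07:58 on Jan 20.
+3 hours 45 minutes → arrive 11:43 UTC on Jan 20.
Flight 2 in UTC: 09:41 + 7:00 = 16:41 on Jan 20.
+12 hours 45 minutes → arrive 05:26 UTC on Jan 21.
Flight 1 lands earlier by 17 hours 43 minutes.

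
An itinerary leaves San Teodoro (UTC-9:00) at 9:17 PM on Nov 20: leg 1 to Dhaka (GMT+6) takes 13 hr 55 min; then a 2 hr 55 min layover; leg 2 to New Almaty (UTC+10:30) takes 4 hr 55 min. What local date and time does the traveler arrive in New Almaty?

2:32 PM on Nov 22

Convert departure to UTC: 9:17 PM + 9:00 = 6:17 AM UTC on Nov 21.
Add 13 hours 55 minutes leg 1 → 8:12 PM UTC.
Add 2 hours and 55 minutes layover in Dhaka → 11:07 PM UTC.
Add 4 hours and 55 minutes leg 2 → 4:02 AM UTC (Nov 22).
New Almaty is UTC+10:30, so local arrival = 4:02 AM + 10:30 = 2:32 PM on Nov 22.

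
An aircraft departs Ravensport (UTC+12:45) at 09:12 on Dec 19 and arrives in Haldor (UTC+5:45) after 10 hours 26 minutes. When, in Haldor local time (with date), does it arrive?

Convert departure to UTC: 09:12 − 12:45 = 20:27 UTC on Dec 18.
Add 10 hours and 26 minutes travel time → 06:53 UTC (Dec 19).
Haldor is UTC+5:45, so local arrival = 06:53 + 5:45 = 12:38 on Dec 19.

12:38 on December 19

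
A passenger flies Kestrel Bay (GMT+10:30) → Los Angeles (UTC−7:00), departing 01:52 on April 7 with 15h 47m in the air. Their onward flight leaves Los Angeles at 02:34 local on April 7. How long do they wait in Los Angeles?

2 hours 25 minutes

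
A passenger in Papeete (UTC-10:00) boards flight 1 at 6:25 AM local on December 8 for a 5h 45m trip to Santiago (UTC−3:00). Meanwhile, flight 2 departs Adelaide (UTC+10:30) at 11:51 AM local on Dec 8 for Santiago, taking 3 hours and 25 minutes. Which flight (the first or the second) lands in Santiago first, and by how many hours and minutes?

the second, by 17 hours 24 minutes

Flight 1 in UTC: 6:25 AM + 10:00 = 4:25 PM on Dec 8.
+5 hours and 45 minutes → arrive 10:10 PM UTC on Dec 8.
Flight 2 in UTC: 11:51 AM − 10:30 = 1:21 AM on Dec 8.
+3 hours and 25 minutes → arrive 4:46 AM UTC on Dec 8.
Flight 2 lands earlier by 17 hours 24 minutes.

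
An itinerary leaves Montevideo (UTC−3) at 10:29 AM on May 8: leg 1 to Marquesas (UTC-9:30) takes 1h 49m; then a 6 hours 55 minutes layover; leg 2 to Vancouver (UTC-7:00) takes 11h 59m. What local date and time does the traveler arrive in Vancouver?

Convert departure to UTC: 10:29 AM + 3:00 = 1:29 PM UTC on May 8.
Add 1 hour and 49 minutes leg 1 → 3:18 PM UTC.
Add 6 hours 55 minutes layover in Marquesas → 10:13 PM UTC.
Add 11 hours 59 minutes leg 2 → 10:12 AM UTC (May 9).
Vancouver is UTC−7:00, so local arrival = 10:12 AM − 7:00 = 3:12 AM on May 9.

3:12 AM on May 9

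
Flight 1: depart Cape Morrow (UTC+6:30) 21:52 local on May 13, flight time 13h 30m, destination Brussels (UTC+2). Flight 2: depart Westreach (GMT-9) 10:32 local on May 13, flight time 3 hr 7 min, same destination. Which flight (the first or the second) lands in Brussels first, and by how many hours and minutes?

Flight 1 in UTC: 21:52 − 6:30 = 15:22 on May 13.
+13 hours 30 minutes → arrive 04:52 UTC on May 14.
Flight 2 in UTC: 10:32 + 9:00 = 19:32 on May 13.
+3 hours and 7 minutes → arrive 22:39 UTC on May 13.
Flight 2 lands earlier by 6 hours 13 minutes.

the second, by 6 hours 13 minutes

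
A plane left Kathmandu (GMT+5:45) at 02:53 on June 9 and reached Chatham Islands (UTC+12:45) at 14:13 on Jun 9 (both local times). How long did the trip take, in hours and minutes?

4 hours 20 minutes

Departure in UTC: 02:53 − 5:45 = 21:08 on Jun 8.
Arrival in UTC: 14:13 − 12:45 = 01:28 on Jun 9.
Elapsed = 01:28 − 21:08 (+1 day) = 4 hours 20 minutes.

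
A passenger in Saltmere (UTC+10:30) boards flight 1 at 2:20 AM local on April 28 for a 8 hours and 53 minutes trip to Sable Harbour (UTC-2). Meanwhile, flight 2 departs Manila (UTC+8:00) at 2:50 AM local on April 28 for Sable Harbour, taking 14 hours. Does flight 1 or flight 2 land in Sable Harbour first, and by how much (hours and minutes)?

the first, by 8 hours 7 minutes

Flight 1 in UTC: 2:20 AM − 10:30 = 3:50 PM on Apr 27.
+8 hours and 53 minutes → arrive 12:43 AM UTC on Apr 28.
Flight 2 in UTC: 2:50 AM − 8:00 = 6:50 PM on Apr 27.
+14 hours → arrive 8:50 AM UTC on Apr 28.
Flight 1 lands earlier by 8 hours 7 minutes.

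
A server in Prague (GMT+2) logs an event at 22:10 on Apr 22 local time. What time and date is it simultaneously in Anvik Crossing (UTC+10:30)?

Anvik Crossing is 8:30 ahead of Prague.
Shift by the zone difference: 22:10 + 8:30 = 06:40 on Apr 23 in Anvik Crossing.

06:40 on Apr 23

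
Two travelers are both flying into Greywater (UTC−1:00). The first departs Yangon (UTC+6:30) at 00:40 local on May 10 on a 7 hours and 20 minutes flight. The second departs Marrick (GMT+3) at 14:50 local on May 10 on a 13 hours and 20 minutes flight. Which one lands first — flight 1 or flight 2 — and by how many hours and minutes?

the first, by 23 hours 40 minutes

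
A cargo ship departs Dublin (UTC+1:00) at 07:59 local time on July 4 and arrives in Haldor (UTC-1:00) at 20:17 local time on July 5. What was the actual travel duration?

Departure in UTC: 07:59 − 1:00 = 06:59 on Jul 4.
Arrival in UTC: 20:17 + 1:00 = 21:17 on Jul 5.
Elapsed = 21:17 − 06:59 (+1 day) = 38 hours 18 minutes.

38 hours 18 minutes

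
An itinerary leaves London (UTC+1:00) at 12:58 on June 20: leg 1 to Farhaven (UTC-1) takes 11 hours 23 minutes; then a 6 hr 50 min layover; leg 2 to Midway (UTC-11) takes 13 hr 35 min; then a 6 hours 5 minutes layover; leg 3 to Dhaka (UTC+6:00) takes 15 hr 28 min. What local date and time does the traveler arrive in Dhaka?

23:19 on June 22

Convert departure to UTC: 12:58 − 1:00 = 11:58 UTC on Jun 20.
Add 11 hours and 23 minutes leg 1 → 23:21 UTC.
Add 6 hours 50 minutes layover in Farhaven → 06:11 UTC (Jun 21).
Add 13 hours 35 minutes leg 2 → 19:46 UTC.
Add 6 hours and 5 minutes layover in Midway → 01:51 UTC (Jun 22).
Add 15 hours 28 minutes leg 3 → 17:19 UTC.
Dhaka is UTC+6:00, so local arrival = 17:19 + 6:00 = 23:19 on Jun 22.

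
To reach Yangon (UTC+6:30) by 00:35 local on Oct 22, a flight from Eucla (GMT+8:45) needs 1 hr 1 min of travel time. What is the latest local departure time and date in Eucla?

01:49 on October 22

Target arrival in UTC: 00:35 − 6:30 = 18:05 on Oct 21.
Subtract 1 hour and 1 minute → departure 17:04 UTC on Oct 21.
Eucla is UTC+8:45: 17:04 + 8:45 = 01:49 on Oct 22.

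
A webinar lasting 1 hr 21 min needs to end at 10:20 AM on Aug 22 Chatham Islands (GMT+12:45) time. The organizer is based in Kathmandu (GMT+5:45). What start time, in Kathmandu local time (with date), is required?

Target end time in UTC: 10:20 AM − 12:45 = 9:35 PM on Aug 21.
Subtract 1 hour 21 minutes → start 8:14 PM UTC on Aug 21.
Kathmandu is UTC+5:45: 8:14 PM + 5:45 = 1:59 AM on Aug 22.

1:59 AM on August 22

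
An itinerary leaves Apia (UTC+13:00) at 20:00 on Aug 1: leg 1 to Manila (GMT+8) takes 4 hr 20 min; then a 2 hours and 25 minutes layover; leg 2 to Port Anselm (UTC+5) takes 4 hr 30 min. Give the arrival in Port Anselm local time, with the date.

23:15 on August 1

Convert departure to UTC: 20:00 − 13:00 = 07:00 UTC on Aug 1.
Add 4 hours and 20 minutes leg 1 → 11:20 UTC.
Add 2 hours 25 minutes layover in Manila → 13:45 UTC.
Add 4 hours 30 minutes leg 2 → 18:15 UTC.
Port Anselm is UTC+5:00, so local arrival = 18:15 + 5:00 = 23:15 on Aug 1.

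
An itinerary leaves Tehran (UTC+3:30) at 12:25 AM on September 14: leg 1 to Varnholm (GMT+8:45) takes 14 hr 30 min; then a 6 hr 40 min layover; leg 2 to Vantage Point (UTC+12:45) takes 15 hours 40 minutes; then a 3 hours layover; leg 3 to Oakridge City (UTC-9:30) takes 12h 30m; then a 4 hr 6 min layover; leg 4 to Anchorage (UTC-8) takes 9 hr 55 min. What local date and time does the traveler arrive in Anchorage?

7:16 AM on September 16

Convert departure to UTC: 12:25 AM − 3:30 = 8:55 PM UTC on Sep 13.
Add 14 hours 30 minutes leg 1 → 11:25 AM UTC (Sep 14).
Add 6 hours and 40 minutes layover in Varnholm → 6:05 PM UTC.
Add 15 hours and 40 minutes leg 2 → 9:45 AM UTC (Sep 15).
Add 3 hours layover in Vantage Point → 12:45 PM UTC.
Add 12 hours and 30 minutes leg 3 → 1:15 AM UTC (Sep 16).
Add 4 hours and 6 minutes layover in Oakridge City → 5:21 AM UTC.
Add 9 hours 55 minutes leg 4 → 3:16 PM UTC.
Anchorage is UTC−8:00, so local arrival = 3:16 PM − 8:00 = 7:16 AM on Sep 16.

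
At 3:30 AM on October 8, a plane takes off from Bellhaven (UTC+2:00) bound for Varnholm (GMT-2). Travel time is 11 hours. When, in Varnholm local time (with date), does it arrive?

Convert departure to UTC: 3:30 AM − 2:00 = 1:30 AM UTC on Oct 8.
Add 11 hours travel time → 12:30 PM UTC.
Varnholm is UTC−2:00, so local arrival = 12:30 PM − 2:00 = 10:30 AM on Oct 8.

10:30 AM on October 8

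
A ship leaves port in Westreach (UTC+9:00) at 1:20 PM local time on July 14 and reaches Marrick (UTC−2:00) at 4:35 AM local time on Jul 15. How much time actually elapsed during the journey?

26 hours 15 minutes

Marrick is 11:00 behind Westreach.
Clock-face elapsed time (ignoring zones) is 15 hours 15 minutes.
Actual elapsed = 15 hours 15 minutes + 11:00 = 26 hours 15 minutes.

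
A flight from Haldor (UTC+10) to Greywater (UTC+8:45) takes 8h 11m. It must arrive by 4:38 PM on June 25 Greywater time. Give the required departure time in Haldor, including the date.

9:42 AM on June 25

Target arrival in UTC: 4:38 PM − 8:45 = 7:53 AM on Jun 25.
Subtract 8 hours 11 minutes → departure 11:42 PM UTC on Jun 24.
Haldor is UTC+10:00: 11:42 PM + 10:00 = 9:42 AM on Jun 25.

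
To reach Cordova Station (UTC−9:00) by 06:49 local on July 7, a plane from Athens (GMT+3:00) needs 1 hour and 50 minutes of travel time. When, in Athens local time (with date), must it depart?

Target arrival in UTC: 06:49 + 9:00 = 15:49 on Jul 7.
Subtract 1 hour and 50 minutes → departure 13:59 UTC on Jul 7.
Athens is UTC+3:00: 13:59 + 3:00 = 16:59 on Jul 7.

16:59 on July 7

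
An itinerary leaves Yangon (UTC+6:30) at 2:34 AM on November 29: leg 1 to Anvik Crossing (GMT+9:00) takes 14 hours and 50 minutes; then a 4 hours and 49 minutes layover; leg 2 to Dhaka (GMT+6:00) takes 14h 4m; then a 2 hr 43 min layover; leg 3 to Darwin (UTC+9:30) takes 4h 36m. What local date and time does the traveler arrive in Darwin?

Convert departure to UTC: 2:34 AM − 6:30 = 8:04 PM UTC on Nov 28.
Add 14 hours and 50 minutes leg 1 → 10:54 AM UTC (Nov 29).
Add 4 hours 49 minutes layover in Anvik Crossing → 3:43 PM UTC.
Add 14 hours and 4 minutes leg 2 → 5:47 AM UTC (Nov 30).
Add 2 hours and 43 minutes layover in Dhaka → 8:30 AM UTC.
Add 4 hours and 36 minutes leg 3 → 1:06 PM UTC.
Darwin is UTC+9:30, so local arrival = 1:06 PM + 9:30 = 10:36 PM on Nov 30.

10:36 PM on Nov 30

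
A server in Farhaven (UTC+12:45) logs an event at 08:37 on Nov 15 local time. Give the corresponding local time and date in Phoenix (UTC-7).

In UTC: 08:37 − 12:45 = 19:52 on Nov 14.
Phoenix is UTC−7:00: 19:52 − 7:00 = 12:52 on Nov 14.

12:52 on Nov 14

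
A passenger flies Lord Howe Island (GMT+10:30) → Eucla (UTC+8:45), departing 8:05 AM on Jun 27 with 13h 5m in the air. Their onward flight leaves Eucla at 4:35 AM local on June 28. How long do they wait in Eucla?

9 hours 10 minutes

Convert departure to UTC: 8:05 AM − 10:30 = 9:35 PM UTC on Jun 26.
Add 13 hours and 5 minutes flight time → 10:40 AM UTC (Jun 27).
Eucla is UTC+8:45, so local arrival = 10:40 AM + 8:45 = 7:25 PM on Jun 27.
Layover = 4:35 AM − 7:25 PM (+1 day) = 9 hours 10 minutes.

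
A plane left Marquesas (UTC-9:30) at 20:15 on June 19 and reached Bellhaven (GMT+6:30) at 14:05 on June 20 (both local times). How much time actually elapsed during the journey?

Departure in UTC: 20:15 + 9:30 = 05:45 on Jun 20.
Arrival in UTC: 14:05 − 6:30 = 07:35 on Jun 20.
Elapsed = 07:35 − 05:45 = 1 hour 50 minutes.

1 hour 50 minutes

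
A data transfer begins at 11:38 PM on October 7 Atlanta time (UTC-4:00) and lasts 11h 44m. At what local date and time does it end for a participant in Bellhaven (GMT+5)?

8:22 PM on October 8

Convert start to UTC: 11:38 PM + 4:00 = 3:38 AM UTC on Oct 8.
Add 11 hours and 44 minutes duration → 3:22 PM UTC.
Bellhaven is UTC+5:00, so local end time = 3:22 PM + 5:00 = 8:22 PM on Oct 8.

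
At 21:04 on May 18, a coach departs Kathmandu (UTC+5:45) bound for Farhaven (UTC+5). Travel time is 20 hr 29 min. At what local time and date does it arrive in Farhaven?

Farhaven is 0:45 behind Kathmandu.
After 20 hours 29 minutes it is 17:33 (May 19) in Kathmandu.
Shift by the zone difference: 17:33 − 0:45 = 16:48 on May 19 in Farhaven.

16:48 on May 19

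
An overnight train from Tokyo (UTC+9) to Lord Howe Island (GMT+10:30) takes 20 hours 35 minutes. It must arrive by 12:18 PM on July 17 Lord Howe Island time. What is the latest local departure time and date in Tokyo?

2:13 PM on Jul 16

Target arrival in UTC: 12:18 PM − 10:30 = 1:48 AM on Jul 17.
Subtract 20 hours and 35 minutes → departure 5:13 AM UTC on Jul 16.
Tokyo is UTC+9:00: 5:13 AM + 9:00 = 2:13 PM on Jul 16.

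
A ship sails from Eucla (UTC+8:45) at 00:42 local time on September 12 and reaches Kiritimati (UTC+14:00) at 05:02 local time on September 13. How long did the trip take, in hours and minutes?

Departure in UTC: 00:42 − 8:45 = 15:57 on Sep 11.
Arrival in UTC: 05:02 − 14:00 = 15:02 on Sep 12.
Elapsed = 15:02 − 15:57 (+1 day) = 23 hours 5 minutes.

23 hours 5 minutes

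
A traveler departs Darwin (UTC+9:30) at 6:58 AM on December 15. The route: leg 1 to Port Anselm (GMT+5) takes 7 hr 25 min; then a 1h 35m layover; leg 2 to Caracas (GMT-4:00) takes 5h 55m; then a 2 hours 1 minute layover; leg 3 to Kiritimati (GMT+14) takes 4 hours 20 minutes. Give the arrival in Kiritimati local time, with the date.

8:44 AM on Dec 16

Convert departure to UTC: 6:58 AM − 9:30 = 9:28 PM UTC on Dec 14.
Add 7 hours and 25 minutes leg 1 → 4:53 AM UTC (Dec 15).
Add 1 hour and 35 minutes layover in Port Anselm → 6:28 AM UTC.
Add 5 hours 55 minutes leg 2 → 12:23 PM UTC.
Add 2 hours 1 minute layover in Caracas → 2:24 PM UTC.
Add 4 hours and 20 minutes leg 3 → 6:44 PM UTC.
Kiritimati is UTC+14:00, so local arrival = 6:44 PM + 14:00 = 8:44 AM on Dec 16.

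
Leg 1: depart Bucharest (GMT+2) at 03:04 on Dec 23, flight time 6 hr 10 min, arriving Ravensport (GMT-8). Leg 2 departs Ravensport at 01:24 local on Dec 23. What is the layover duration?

2 hours 10 minutes

Convert departure to UTC: 03:04 − 2:00 = 01:04 UTC on Dec 23.
Add 6 hours and 10 minutes flight time → 07:14 UTC.
Ravensport is UTC−8:00, so local arrival = 07:14 − 8:00 = 23:14 on Dec 22.
Layover = 01:24 − 23:14 (+1 day) = 2 hours 10 minutes.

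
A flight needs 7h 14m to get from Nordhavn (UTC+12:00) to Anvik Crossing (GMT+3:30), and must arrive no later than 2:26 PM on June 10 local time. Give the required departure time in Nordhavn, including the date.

Target arrival in UTC: 2:26 PM − 3:30 = 10:56 AM on Jun 10.
Subtract 7 hours 14 minutes → departure 3:42 AM UTC on Jun 10.
Nordhavn is UTC+12:00: 3:42 AM + 12:00 = 3:42 PM on Jun 10.

3:42 PM on Jun 10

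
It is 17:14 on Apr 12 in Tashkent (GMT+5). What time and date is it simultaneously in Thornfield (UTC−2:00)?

Thornfield is 7:00 behind Tashkent.
Shift by the zone difference: 17:14 − 7:00 = 10:14 on Apr 12 in Thornfield.

10:14 on April 12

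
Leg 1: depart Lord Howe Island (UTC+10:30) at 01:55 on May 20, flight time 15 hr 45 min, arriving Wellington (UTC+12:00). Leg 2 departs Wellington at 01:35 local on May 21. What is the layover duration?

6 hours 25 minutes

Convert departure to UTC: 01:55 − 10:30 = 15:25 UTC on May 19.
Add 15 hours and 45 minutes flight time → 07:10 UTC (May 20).
Wellington is UTC+12:00, so local arrival = 07:10 + 12:00 = 19:10 on May 20.
Layover = 01:35 − 19:10 (+1 day) = 6 hours 25 minutes.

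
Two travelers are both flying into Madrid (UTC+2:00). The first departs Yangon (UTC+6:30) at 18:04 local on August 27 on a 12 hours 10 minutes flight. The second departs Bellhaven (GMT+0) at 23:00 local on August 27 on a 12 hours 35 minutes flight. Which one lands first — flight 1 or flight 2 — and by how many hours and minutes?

the first, by 11 hours 51 minutes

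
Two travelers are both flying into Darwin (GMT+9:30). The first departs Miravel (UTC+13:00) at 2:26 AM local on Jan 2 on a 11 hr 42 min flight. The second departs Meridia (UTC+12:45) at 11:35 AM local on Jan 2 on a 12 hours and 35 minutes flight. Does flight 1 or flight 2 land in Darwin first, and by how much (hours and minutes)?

the first, by 10 hours 17 minutes

Flight 1 in UTC: 2:26 AM − 13:00 = 1:26 PM on Jan 1.
+11 hours and 42 minutes → arrive 1:08 AM UTC on Jan 2.
Flight 2 in UTC: 11:35 AM − 12:45 = 10:50 PM on Jan 1.
+12 hours 35 minutes → arrive 11:25 AM UTC on Jan 2.
Flight 1 lands earlier by 10 hours 17 minutes.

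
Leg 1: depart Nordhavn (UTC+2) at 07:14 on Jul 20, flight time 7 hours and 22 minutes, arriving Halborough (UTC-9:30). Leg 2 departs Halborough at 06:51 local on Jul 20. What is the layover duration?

Convert departure to UTC: 07:14 − 2:00 = 05:14 UTC on Jul 20.
Add 7 hours and 22 minutes flight time → 12:36 UTC.
Halborough is UTC−9:30, so local arrival = 12:36 − 9:30 = 03:06 on Jul 20.
Layover = 06:51 − 03:06 = 3 hours 45 minutes.

3 hours 45 minutes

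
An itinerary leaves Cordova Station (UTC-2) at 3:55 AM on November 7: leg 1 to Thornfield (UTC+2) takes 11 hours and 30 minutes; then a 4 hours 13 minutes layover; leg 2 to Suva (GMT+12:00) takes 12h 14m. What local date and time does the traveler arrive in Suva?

Convert departure to UTC: 3:55 AM + 2:00 = 5:55 AM UTC on Nov 7.
Add 11 hours and 30 minutes leg 1 → 5:25 PM UTC.
Add 4 hours and 13 minutes layover in Thornfield → 9:38 PM UTC.
Add 12 hours 14 minutes leg 2 → 9:52 AM UTC (Nov 8).
Suva is UTC+12:00, so local arrival = 9:52 AM + 12:00 = 9:52 PM on Nov 8.

9:52 PM on Nov 8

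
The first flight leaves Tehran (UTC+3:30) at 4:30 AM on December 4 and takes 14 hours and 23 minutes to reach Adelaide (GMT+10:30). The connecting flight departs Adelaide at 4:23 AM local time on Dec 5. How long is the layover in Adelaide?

2 hours 30 minutes

Convert departure to UTC: 4:30 AM − 3:30 = 1:00 AM UTC on Dec 4.
Add 14 hours and 23 minutes flight time → 3:23 PM UTC.
Adelaide is UTC+10:30, so local arrival = 3:23 PM + 10:30 = 1:53 AM on Dec 5.
Layover = 4:23 AM − 1:53 AM = 2 hours 30 minutes.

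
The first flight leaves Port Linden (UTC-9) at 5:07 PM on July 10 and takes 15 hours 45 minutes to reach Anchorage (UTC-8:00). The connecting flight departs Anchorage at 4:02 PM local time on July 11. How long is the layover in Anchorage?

Convert departure to UTC: 5:07 PM + 9:00 = 2:07 AM UTC on Jul 11.
Add 15 hours 45 minutes flight time → 5:52 PM UTC.
Anchorage is UTC−8:00, so local arrival = 5:52 PM − 8:00 = 9:52 AM on Jul 11.
Layover = 4:02 PM − 9:52 AM = 6 hours 10 minutes.

6 hours 10 minutes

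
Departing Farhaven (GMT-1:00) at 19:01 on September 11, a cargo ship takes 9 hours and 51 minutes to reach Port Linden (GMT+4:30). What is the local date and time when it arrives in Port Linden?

10:22 on September 12

Convert departure to UTC: 19:01 + 1:00 = 20:01 UTC on Sep 11.
Add 9 hours 51 minutes travel time → 05:52 UTC (Sep 12).
Port Linden is UTC+4:30, so local arrival = 05:52 + 4:30 = 10:22 on Sep 12.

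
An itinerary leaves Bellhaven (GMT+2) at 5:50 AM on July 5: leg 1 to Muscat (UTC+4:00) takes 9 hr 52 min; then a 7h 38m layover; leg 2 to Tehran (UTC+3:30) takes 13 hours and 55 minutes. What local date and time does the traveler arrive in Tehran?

Convert departure to UTC: 5:50 AM − 2:00 = 3:50 AM UTC on Jul 5.
Add 9 hours and 52 minutes leg 1 → 1:42 PM UTC.
Add 7 hours and 38 minutes layover in Muscat → 9:20 PM UTC.
Add 13 hours and 55 minutes leg 2 → 11:15 AM UTC (Jul 6).
Tehran is UTC+3:30, so local arrival = 11:15 AM + 3:30 = 2:45 PM on Jul 6.

2:45 PM on July 6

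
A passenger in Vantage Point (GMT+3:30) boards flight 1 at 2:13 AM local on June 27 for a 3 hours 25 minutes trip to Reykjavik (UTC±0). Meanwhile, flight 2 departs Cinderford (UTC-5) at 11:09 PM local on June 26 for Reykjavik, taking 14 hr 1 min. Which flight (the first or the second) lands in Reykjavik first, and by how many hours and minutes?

the first, by 16 hours 2 minutes

Flight 1 in UTC: 2:13 AM − 3:30 = 10:43 PM on Jun 26.
+3 hours 25 minutes → arrive 2:08 AM UTC on Jun 27.
Flight 2 in UTC: 11:09 PM + 5:00 = 4:09 AM on Jun 27.
+14 hours and 1 minute → arrive 6:10 PM UTC on Jun 27.
Flight 1 lands earlier by 16 hours 2 minutes.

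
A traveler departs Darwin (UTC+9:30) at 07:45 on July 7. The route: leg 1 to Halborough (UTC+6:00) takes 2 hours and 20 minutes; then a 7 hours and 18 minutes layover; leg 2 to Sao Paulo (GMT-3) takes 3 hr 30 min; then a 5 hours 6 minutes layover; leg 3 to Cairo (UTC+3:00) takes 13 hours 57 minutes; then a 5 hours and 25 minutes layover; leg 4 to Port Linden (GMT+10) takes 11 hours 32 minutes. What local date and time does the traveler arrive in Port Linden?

Convert departure to UTC: 07:45 − 9:30 = 22:15 UTC on Jul 6.
Add 2 hours and 20 minutes leg 1 → 00:35 UTC (Jul 7).
Add 7 hours 18 minutes layover in Halborough → 07:53 UTC.
Add 3 hours and 30 minutes leg 2 → 11:23 UTC.
Add 5 hours and 6 minutes layover in Sao Paulo → 16:29 UTC.
Add 13 hours and 57 minutes leg 3 → 06:26 UTC (Jul 8).
Add 5 hours and 25 minutes layover in Cairo → 11:51 UTC.
Add 11 hours 32 minutes leg 4 → 23:23 UTC.
Port Linden is UTC+10:00, so local arrival = 23:23 + 10:00 = 09:23 on Jul 9.

09:23 on July 9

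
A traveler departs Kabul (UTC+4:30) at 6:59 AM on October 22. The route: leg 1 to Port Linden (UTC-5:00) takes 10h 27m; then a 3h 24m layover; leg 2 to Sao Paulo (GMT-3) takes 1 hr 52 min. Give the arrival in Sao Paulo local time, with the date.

3:12 PM on Oct 22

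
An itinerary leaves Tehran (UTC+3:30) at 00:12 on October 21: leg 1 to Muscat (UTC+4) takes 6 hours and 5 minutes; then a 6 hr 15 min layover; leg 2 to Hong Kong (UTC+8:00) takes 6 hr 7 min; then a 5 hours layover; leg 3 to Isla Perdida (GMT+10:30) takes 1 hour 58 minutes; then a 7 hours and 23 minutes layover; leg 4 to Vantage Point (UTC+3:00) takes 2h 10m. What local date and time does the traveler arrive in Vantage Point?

Convert departure to UTC: 00:12 − 3:30 = 20:42 UTC on Oct 20.
Add 6 hours and 5 minutes leg 1 → 02:47 UTC (Oct 21).
Add 6 hours 15 minutes layover in Muscat → 09:02 UTC.
Add 6 hours and 7 minutes leg 2 → 15:09 UTC.
Add 5 hours layover in Hong Kong → 20:09 UTC.
Add 1 hour 58 minutes leg 3 → 22:07 UTC.
Add 7 hours 23 minutes layover in Isla Perdida → 05:30 UTC (Oct 22).
Add 2 hours and 10 minutes leg 4 → 07:40 UTC.
Vantage Point is UTC+3:00, so local arrival = 07:40 + 3:00 = 10:40 on Oct 22.

10:40 on Oct 22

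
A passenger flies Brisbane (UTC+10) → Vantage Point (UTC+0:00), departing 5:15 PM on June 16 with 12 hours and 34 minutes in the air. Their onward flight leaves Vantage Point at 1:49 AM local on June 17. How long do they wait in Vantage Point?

Convert departure to UTC: 5:15 PM − 10:00 = 7:15 AM UTC on Jun 16.
Add 12 hours 34 minutes flight time → 7:49 PM UTC.
Vantage Point is UTC+0, so local arrival is the same: 7:49 PM on Jun 16.
Layover = 1:49 AM − 7:49 PM (+1 day) = 6 hours.

6 hours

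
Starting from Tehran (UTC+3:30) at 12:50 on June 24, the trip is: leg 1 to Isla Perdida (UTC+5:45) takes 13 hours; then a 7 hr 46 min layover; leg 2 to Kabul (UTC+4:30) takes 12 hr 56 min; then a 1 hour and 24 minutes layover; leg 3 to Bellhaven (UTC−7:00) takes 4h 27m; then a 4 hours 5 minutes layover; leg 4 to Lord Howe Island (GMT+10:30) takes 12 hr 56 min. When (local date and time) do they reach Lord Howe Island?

04:24 on June 27

Convert departure to UTC: 12:50 − 3:30 = 09:20 UTC on Jun 24.
Add 13 hours leg 1 → 22:20 UTC.
Add 7 hours 46 minutes layover in Isla Perdida → 06:06 UTC (Jun 25).
Add 12 hours and 56 minutes leg 2 → 19:02 UTC.
Add 1 hour and 24 minutes layover in Kabul → 20:26 UTC.
Add 4 hours 27 minutes leg 3 → 00:53 UTC (Jun 26).
Add 4 hours 5 minutes layover in Bellhaven → 04:58 UTC.
Add 12 hours 56 minutes leg 4 → 17:54 UTC.
Lord Howe Island is UTC+10:30, so local arrival = 17:54 + 10:30 = 04:24 on Jun 27.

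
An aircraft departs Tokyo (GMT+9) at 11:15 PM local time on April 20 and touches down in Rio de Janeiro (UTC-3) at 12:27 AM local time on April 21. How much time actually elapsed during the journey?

13 hours 12 minutes

Departure in UTC: 11:15 PM − 9:00 = 2:15 PM on Apr 20.
Arrival in UTC: 12:27 AM + 3:00 = 3:27 AM on Apr 21.
Elapsed = 3:27 AM − 2:15 PM (+1 day) = 13 hours 12 minutes.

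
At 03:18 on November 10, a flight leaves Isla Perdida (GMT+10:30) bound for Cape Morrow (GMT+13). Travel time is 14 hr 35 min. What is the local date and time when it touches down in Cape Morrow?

20:23 on November 10

Cape Morrow is 2:30 ahead of Isla Perdida.
After 14 hours 35 minutes it is 17:53 in Isla Perdida.
Shift by the zone difference: 17:53 + 2:30 = 20:23 on Nov 10 in Cape Morrow.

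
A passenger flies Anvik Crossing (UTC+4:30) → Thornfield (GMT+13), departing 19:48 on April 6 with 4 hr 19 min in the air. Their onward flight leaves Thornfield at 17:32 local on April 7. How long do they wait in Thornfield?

Convert departure to UTC: 19:48 − 4:30 = 15:18 UTC on Apr 6.
Add 4 hours 19 minutes flight time → 19:37 UTC.
Thornfield is UTC+13:00, so local arrival = 19:37 + 13:00 = 08:37 on Apr 7.
Layover = 17:32 − 08:37 = 8 hours 55 minutes.

8 hours 55 minutes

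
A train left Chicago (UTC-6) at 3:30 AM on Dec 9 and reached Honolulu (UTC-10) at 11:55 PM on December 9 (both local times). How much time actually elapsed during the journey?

24 hours 25 minutes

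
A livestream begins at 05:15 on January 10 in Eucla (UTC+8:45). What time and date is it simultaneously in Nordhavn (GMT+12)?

Nordhavn is 3:15 ahead of Eucla.
Shift by the zone difference: 05:15 + 3:15 = 08:30 on Jan 10 in Nordhavn.

08:30 on January 10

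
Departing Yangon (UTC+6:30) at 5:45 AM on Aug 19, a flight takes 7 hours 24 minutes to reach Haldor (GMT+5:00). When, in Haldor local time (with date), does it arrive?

Haldor is 1:30 behind Yangon.
After 7 hours 24 minutes it is 1:09 PM in Yangon.
Shift by the zone difference: 1:09 PM − 1:30 = 11:39 AM on Aug 19 in Haldor.

11:39 AM on August 19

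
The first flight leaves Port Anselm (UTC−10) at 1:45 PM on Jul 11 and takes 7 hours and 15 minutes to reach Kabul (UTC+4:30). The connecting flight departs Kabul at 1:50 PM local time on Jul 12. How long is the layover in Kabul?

Convert departure to UTC: 1:45 PM + 10:00 = 11:45 PM UTC on Jul 11.
Add 7 hours 15 minutes flight time → 7:00 AM UTC (Jul 12).
Kabul is UTC+4:30, so local arrival = 7:00 AM + 4:30 = 11:30 AM on Jul 12.
Layover = 1:50 PM − 11:30 AM = 2 hours 20 minutes.

2 hours 20 minutes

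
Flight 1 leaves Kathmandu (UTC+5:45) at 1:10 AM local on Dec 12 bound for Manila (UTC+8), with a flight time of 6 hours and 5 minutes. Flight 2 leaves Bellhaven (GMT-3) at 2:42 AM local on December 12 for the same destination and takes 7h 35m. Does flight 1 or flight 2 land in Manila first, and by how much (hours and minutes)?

Flight 1 in UTC: 1:10 AM − 5:45 = 7:25 PM on Dec 11.
+6 hours and 5 minutes → arrive 1:30 AM UTC on Dec 12.
Flight 2 in UTC: 2:42 AM + 3:00 = 5:42 AM on Dec 12.
+7 hours and 35 minutes → arrive 1:17 PM UTC on Dec 12.
Flight 1 lands earlier by 11 hours 47 minutes.

the first, by 11 hours 47 minutes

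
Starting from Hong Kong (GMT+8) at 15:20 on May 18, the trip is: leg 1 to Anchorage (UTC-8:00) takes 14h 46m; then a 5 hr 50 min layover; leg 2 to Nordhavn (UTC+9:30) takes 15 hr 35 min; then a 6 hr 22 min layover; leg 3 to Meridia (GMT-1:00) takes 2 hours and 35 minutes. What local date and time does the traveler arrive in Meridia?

03:28 on May 20

Convert departure to UTC: 15:20 − 8:00 = 07:20 UTC on May 18.
Add 14 hours 46 minutes leg 1 → 22:06 UTC.
Add 5 hours and 50 minutes layover in Anchorage → 03:56 UTC (May 19).
Add 15 hours and 35 minutes leg 2 → 19:31 UTC.
Add 6 hours and 22 minutes layover in Nordhavn → 01:53 UTC (May 20).
Add 2 hours and 35 minutes leg 3 → 04:28 UTC.
Meridia is UTC−1:00, so local arrival = 04:28 − 1:00 = 03:28 on May 20.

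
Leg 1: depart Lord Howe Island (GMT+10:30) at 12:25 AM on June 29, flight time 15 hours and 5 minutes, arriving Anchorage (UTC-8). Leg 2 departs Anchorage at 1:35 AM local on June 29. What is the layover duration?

4 hours 35 minutes

Convert departure to UTC: 12:25 AM − 10:30 = 1:55 PM UTC on Jun 28.
Add 15 hours and 5 minutes flight time → 5:00 AM UTC (Jun 29).
Anchorage is UTC−8:00, so local arrival = 5:00 AM − 8:00 = 9:00 PM on Jun 28.
Layover = 1:35 AM − 9:00 PM (+1 day) = 4 hours 35 minutes.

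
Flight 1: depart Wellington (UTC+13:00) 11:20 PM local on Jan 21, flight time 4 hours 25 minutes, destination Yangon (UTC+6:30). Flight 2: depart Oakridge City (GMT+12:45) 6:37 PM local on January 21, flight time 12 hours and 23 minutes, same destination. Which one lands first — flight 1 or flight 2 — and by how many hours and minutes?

the first, by 3 hours 30 minutes

Flight 1 in UTC: 11:20 PM − 13:00 = 10:20 AM on Jan 21.
+4 hours 25 minutes → arrive 2:45 PM UTC on Jan 21.
Flight 2 in UTC: 6:37 PM − 12:45 = 5:52 AM on Jan 21.
+12 hours and 23 minutes → arrive 6:15 PM UTC on Jan 21.
Flight 1 lands earlier by 3 hours 30 minutes.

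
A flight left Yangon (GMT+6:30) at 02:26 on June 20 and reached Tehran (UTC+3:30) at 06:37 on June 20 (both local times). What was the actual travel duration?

Departure in UTC: 02:26 − 6:30 = 19:56 on Jun 19.
Arrival in UTC: 06:37 − 3:30 = 03:07 on Jun 20.
Elapsed = 03:07 − 19:56 (+1 day) = 7 hours 11 minutes.

7 hours 11 minutes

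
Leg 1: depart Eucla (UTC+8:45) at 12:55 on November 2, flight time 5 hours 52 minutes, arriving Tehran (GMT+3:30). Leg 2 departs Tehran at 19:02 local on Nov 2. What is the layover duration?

Convert departure to UTC: 12:55 − 8:45 = 04:10 UTC on Nov 2.
Add 5 hours 52 minutes flight time → 10:02 UTC.
Tehran is UTC+3:30, so local arrival = 10:02 + 3:30 = 13:32 on Nov 2.
Layover = 19:02 − 13:32 = 5 hours 30 minutes.

5 hours 30 minutes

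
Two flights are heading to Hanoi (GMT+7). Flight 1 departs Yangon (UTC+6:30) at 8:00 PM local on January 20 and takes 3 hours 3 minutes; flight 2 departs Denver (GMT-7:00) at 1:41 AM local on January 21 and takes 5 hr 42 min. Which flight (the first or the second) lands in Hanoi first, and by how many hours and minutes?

the first, by 21 hours 50 minutes

Flight 1 in UTC: 8:00 PM − 6:30 = 1:30 PM on Jan 20.
+3 hours and 3 minutes → arrive 4:33 PM UTC on Jan 20.
Flight 2 in UTC: 1:41 AM + 7:00 = 8:41 AM on Jan 21.
+5 hours and 42 minutes → arrive 2:23 PM UTC on Jan 21.
Flight 1 lands earlier by 21 hours 50 minutes.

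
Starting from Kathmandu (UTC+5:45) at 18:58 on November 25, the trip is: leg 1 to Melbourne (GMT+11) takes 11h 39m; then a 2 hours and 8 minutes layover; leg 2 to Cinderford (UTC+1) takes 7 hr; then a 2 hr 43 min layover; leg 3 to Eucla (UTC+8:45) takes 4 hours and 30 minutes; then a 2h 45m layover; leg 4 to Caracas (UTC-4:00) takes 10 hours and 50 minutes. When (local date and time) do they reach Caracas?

Convert departure to UTC: 18:58 − 5:45 = 13:13 UTC on Nov 25.
Add 11 hours 39 minutes leg 1 → 00:52 UTC (Nov 26).
Add 2 hours and 8 minutes layover in Melbourne → 03:00 UTC.
Add 7 hours leg 2 → 10:00 UTC.
Add 2 hours 43 minutes layover in Cinderford → 12:43 UTC.
Add 4 hours and 30 minutes leg 3 → 17:13 UTC.
Add 2 hours 45 minutes layover in Eucla → 19:58 UTC.
Add 10 hours and 50 minutes leg 4 → 06:48 UTC (Nov 27).
Caracas is UTC−4:00, so local arrival = 06:48 − 4:00 = 02:48 on Nov 27.

02:48 on Nov 27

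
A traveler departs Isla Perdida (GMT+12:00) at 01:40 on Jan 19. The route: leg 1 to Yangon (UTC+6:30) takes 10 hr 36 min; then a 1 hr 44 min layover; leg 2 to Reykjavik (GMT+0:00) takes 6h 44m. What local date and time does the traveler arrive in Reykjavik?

08:44 on January 19

Convert departure to UTC: 01:40 − 12:00 = 13:40 UTC on Jan 18.
Add 10 hours 36 minutes leg 1 → 00:16 UTC (Jan 19).
Add 1 hour 44 minutes layover in Yangon → 02:00 UTC.
Add 6 hours 44 minutes leg 2 → 08:44 UTC.
Reykjavik is UTC+0, so local arrival is the same: 08:44 on Jan 19.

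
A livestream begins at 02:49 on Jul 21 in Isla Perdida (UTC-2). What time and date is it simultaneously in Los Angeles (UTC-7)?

21:49 on July 20

In UTC: 02:49 + 2:00 = 04:49 on Jul 21.
Los Angeles is UTC−7:00: 04:49 − 7:00 = 21:49 on Jul 20.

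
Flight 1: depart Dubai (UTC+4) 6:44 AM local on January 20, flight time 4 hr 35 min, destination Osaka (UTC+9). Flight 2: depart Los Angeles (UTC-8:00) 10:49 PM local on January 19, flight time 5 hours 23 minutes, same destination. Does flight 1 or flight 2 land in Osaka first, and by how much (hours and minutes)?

Flight 1 in UTC: 6:44 AM − 4:00 = 2:44 AM on Jan 20.
+4 hours 35 minutes → arrive 7:19 AM UTC on Jan 20.
Flight 2 in UTC: 10:49 PM + 8:00 = 6:49 AM on Jan 20.
+5 hours 23 minutes → arrive 12:12 PM UTC on Jan 20.
Flight 1 lands earlier by 4 hours 53 minutes.

the first, by 4 hours 53 minutes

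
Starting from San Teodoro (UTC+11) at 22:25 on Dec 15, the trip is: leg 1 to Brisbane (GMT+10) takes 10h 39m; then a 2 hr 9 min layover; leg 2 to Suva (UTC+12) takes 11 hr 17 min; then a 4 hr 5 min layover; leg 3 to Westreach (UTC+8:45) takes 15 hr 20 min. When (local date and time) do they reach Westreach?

Convert departure to UTC: 22:25 − 11:00 = 11:25 UTC on Dec 15.
Add 10 hours and 39 minutes leg 1 → 22:04 UTC.
Add 2 hours 9 minutes layover in Brisbane → 00:13 UTC (Dec 16).
Add 11 hours 17 minutes leg 2 → 11:30 UTC.
Add 4 hours 5 minutes layover in Suva → 15:35 UTC.
Add 15 hours 20 minutes leg 3 → 06:55 UTC (Dec 17).
Westreach is UTC+8:45, so local arrival = 06:55 + 8:45 = 15:40 on Dec 17.

15:40 on December 17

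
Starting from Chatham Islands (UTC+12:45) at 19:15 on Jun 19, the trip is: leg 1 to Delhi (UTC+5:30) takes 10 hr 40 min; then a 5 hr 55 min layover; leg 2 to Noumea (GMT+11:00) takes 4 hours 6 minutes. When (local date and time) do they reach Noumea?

Convert departure to UTC: 19:15 − 12:45 = 06:30 UTC on Jun 19.
Add 10 hours 40 minutes leg 1 → 17:10 UTC.
Add 5 hours and 55 minutes layover in Delhi → 23:05 UTC.
Add 4 hours 6 minutes leg 2 → 03:11 UTC (Jun 20).
Noumea is UTC+11:00, so local arrival = 03:11 + 11:00 = 14:11 on Jun 20.

14:11 on Jun 20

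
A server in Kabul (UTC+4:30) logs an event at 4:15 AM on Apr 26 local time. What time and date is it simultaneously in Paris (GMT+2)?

1:45 AM on Apr 26

Paris is 2:30 behind Kabul.
Shift by the zone difference: 4:15 AM − 2:30 = 1:45 AM on Apr 26 in Paris.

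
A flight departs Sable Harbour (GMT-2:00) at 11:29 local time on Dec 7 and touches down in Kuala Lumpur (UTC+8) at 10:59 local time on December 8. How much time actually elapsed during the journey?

Departure in UTC: 11:29 + 2:00 = 13:29 on Dec 7.
Arrival in UTC: 10:59 − 8:00 = 02:59 on Dec 8.
Elapsed = 02:59 − 13:29 (+1 day) = 13 hours 30 minutes.

13 hours 30 minutes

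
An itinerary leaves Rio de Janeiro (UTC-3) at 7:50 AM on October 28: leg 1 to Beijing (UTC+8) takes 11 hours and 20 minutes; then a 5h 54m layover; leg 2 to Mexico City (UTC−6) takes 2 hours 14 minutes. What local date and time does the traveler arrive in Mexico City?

12:18 AM on October 29

Convert departure to UTC: 7:50 AM + 3:00 = 10:50 AM UTC on Oct 28.
Add 11 hours and 20 minutes leg 1 → 10:10 PM UTC.
Add 5 hours 54 minutes layover in Beijing → 4:04 AM UTC (Oct 29).
Add 2 hours and 14 minutes leg 2 → 6:18 AM UTC.
Mexico City is UTC−6:00, so local arrival = 6:18 AM − 6:00 = 12:18 AM on Oct 29.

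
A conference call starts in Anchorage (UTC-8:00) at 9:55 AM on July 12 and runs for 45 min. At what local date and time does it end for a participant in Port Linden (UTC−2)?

Convert start to UTC: 9:55 AM + 8:00 = 5:55 PM UTC on Jul 12.
Add 45 minutes duration → 6:40 PM UTC.
Port Linden is UTC−2:00, so local end time = 6:40 PM − 2:00 = 4:40 PM on Jul 12.

4:40 PM on Jul 12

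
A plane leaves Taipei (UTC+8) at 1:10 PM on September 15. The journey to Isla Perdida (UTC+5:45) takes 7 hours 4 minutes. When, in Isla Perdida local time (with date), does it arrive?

Convert departure to UTC: 1:10 PM − 8:00 = 5:10 AM UTC on Sep 15.
Add 7 hours 4 minutes travel time → 12:14 PM UTC.
Isla Perdida is UTC+5:45, so local arrival = 12:14 PM + 5:45 = 5:59 PM on Sep 15.

5:59 PM on Sep 15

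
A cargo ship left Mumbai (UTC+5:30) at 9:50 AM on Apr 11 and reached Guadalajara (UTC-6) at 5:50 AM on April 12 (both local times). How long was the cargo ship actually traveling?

31 hours 30 minutes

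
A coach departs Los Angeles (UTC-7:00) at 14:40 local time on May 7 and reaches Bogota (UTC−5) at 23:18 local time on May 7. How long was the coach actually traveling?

6 hours 38 minutes

Departure in UTC: 14:40 + 7:00 = 21:40 on May 7.
Arrival in UTC: 23:18 + 5:00 = 04:18 on May 8.
Elapsed = 04:18 − 21:40 (+1 day) = 6 hours 38 minutes.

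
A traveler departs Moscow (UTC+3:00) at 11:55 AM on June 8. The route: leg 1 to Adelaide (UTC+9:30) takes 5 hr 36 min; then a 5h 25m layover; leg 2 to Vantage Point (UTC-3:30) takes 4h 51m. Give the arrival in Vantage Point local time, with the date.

Convert departure to UTC: 11:55 AM − 3:00 = 8:55 AM UTC on Jun 8.
Add 5 hours 36 minutes leg 1 → 2:31 PM UTC.
Add 5 hours 25 minutes layover in Adelaide → 7:56 PM UTC.
Add 4 hours and 51 minutes leg 2 → 12:47 AM UTC (Jun 9).
Vantage Point is UTC−3:30, so local arrival = 12:47 AM − 3:30 = 9:17 PM on Jun 8.

9:17 PM on June 8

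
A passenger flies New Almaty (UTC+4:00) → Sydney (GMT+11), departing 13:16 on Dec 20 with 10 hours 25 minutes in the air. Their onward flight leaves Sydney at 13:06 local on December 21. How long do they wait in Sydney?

Convert departure to UTC: 13:16 − 4:00 = 09:16 UTC on Dec 20.
Add 10 hours and 25 minutes flight time → 19:41 UTC.
Sydney is UTC+11:00, so local arrival = 19:41 + 11:00 = 06:41 on Dec 21.
Layover = 13:06 − 06:41 = 6 hours 25 minutes.

6 hours 25 minutes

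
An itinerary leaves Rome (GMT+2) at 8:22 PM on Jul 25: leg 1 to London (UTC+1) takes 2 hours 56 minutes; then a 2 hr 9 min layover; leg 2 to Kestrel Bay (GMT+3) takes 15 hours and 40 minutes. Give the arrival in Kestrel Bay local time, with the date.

Convert departure to UTC: 8:22 PM − 2:00 = 6:22 PM UTC on Jul 25.
Add 2 hours and 56 minutes leg 1 → 9:18 PM UTC.
Add 2 hours and 9 minutes layover in London → 11:27 PM UTC.
Add 15 hours 40 minutes leg 2 → 3:07 PM UTC (Jul 26).
Kestrel Bay is UTC+3:00, so local arrival = 3:07 PM + 3:00 = 6:07 PM on Jul 26.

6:07 PM on July 26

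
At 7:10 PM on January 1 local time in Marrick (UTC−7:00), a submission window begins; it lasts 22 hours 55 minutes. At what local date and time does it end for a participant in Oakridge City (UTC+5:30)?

6:35 AM on January 3

Convert start to UTC: 7:10 PM + 7:00 = 2:10 AM UTC on Jan 2.
Add 22 hours and 55 minutes duration → 1:05 AM UTC (Jan 3).
Oakridge City is UTC+5:30, so local end time = 1:05 AM + 5:30 = 6:35 AM on Jan 3.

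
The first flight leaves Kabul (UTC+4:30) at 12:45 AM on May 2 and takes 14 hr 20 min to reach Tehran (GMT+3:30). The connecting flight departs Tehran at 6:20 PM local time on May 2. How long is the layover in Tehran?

4 hours 15 minutes

Convert departure to UTC: 12:45 AM − 4:30 = 8:15 PM UTC on May 1.
Add 14 hours 20 minutes flight time → 10:35 AM UTC (May 2).
Tehran is UTC+3:30, so local arrival = 10:35 AM + 3:30 = 2:05 PM on May 2.
Layover = 6:20 PM − 2:05 PM = 4 hours 15 minutes.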